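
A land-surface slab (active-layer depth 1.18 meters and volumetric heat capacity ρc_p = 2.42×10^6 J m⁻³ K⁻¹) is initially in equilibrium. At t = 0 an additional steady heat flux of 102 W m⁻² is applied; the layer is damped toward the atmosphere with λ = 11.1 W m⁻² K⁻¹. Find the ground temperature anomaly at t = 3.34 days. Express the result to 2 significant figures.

6.2 K

Areal heat capacity C = ρc_p × D = 2.42×10^6 × 1.18 = 2.86×10^6 J m⁻² K⁻¹.
τ = C / λ = 2.86×10^6 / 11.1 = 2.57×10^5 s.
Equilibrium anomaly ΔT_eq = F / λ = 102 / 11.1 = 9.19 K.
t = 3.34 days = 2.89×10^5 s, so t/τ = 1.12.
ΔT(t) = ΔT_eq (1 − e^(−t/τ)) = 9.19 × (1 − e^−1.12) = 6.20 K.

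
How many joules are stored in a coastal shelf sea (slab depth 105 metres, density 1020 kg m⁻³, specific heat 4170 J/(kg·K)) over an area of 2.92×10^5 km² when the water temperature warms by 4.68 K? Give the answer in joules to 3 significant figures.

Areal heat capacity C = ρ c_p D = 1020 × 4170 × 105 = 4.47×10^8 J/(m^2 K).
Heat per unit area: q = C ΔT = 4.47×10^8 × 4.68 = 2.09×10^9 J/m².
Total heat: Q = q × A = 2.09×10^9 × (2.92×10^5 × 10⁶ m²) = 6.10×10^20 J.

6.10×10^20 J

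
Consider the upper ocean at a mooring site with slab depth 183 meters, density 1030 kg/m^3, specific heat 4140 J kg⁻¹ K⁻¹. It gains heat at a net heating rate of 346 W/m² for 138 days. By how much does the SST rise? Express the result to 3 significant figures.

5.29 K

Areal heat capacity C = ρ c_p D = 1030 × 4140 × 183 = 7.80×10^8 J/(m^2 K).
Net heat input Q = F Δt = 346 × (138 days × 86400 s/day) = 4.13×10^9 J/m².
ΔT = Q / C = 4.13×10^9 / 7.80×10^8 = 5.29 K.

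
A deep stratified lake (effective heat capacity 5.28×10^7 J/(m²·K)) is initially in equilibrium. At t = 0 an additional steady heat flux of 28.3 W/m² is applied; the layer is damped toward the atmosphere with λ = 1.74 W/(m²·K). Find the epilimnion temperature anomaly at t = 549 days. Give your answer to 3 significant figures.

Areal heat capacity C = 5.28×10^7 J/(m²·K) (given).
τ = C / λ = 5.28×10^7 / 1.74 = 3.03×10^7 s.
Equilibrium anomaly ΔT_eq = F / λ = 28.3 / 1.74 = 16.3 K.
t = 549 days = 4.74×10^7 s, so t/τ = 1.56.
ΔT(t) = ΔT_eq (1 − e^(−t/τ)) = 16.3 × (1 − e^−1.56) = 12.9 K.

12.9 K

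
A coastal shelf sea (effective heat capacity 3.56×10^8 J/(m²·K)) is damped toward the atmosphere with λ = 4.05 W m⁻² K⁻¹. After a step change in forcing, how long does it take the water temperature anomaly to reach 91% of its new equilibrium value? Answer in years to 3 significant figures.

Areal heat capacity C = 3.56×10^8 J/(m²·K) (given).
τ = C / λ = 3.56×10^8 / 4.05 = 8.79×10^7 s.
Fraction reached: 1 − e^(−t/τ) = 0.91 ⇒ t = −τ ln(1 − 0.91) = τ × 2.41.
t = 2.12×10^8 s = 6.71 years.

6.71 years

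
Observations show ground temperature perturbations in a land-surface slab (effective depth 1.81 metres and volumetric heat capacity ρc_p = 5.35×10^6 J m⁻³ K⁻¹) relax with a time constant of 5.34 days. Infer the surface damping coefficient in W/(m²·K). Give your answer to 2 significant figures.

Areal heat capacity C = ρc_p × D = 5.35×10^6 × 1.81 = 9.68×10^6 J/(m²·K).
τ = 5.34 days = 4.61×10^5 s.
λ = C / τ = 9.68×10^6 / 4.61×10^5 = 21.0 W/(m²·K).

21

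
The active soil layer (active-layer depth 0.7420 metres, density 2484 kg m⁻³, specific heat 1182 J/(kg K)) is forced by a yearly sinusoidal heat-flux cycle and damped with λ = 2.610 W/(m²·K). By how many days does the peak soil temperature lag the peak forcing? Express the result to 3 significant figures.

Areal heat capacity C = ρ c_p D = 2484 × 1182 × 0.7420 = 2.18×10^6 J m⁻² K⁻¹.
ω = 2π / 3.15×10^7 s = 1.99×10^-7 s⁻¹.
Phase lag φ = arctan(Cω/λ) = arctan(0.434/2.610) = 0.165 rad.
Time lag = φ / ω = 0.165 / 1.99×10^-7 = 8.27×10^5 s = 9.57 days.

9.57 days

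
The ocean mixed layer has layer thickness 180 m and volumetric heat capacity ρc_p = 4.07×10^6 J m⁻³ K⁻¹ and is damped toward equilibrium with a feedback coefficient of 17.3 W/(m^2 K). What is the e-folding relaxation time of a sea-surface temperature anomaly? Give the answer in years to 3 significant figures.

1.34 years

Areal heat capacity C = ρc_p × D = 4.07×10^6 × 180 = 7.33×10^8 J/(m²·K).
Relaxation time τ = C / λ = 7.33×10^8 / 17.3 = 4.23×10^7 s.
In years: 4.23×10^7 s / (3.156×10^7 s/year) = 1.34 years.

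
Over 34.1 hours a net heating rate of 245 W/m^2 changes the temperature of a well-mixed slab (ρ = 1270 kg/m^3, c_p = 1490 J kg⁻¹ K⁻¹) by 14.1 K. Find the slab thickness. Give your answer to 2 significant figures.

1.1 m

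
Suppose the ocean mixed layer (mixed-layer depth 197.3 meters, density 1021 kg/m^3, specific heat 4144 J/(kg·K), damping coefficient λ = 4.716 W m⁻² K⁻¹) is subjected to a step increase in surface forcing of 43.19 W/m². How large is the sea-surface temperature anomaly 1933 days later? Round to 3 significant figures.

Areal heat capacity C = ρ c_p D = 1021 × 4144 × 197.3 = 8.35×10^8 J m⁻² K⁻¹.
τ = C / λ = 8.35×10^8 / 4.716 = 1.77×10^8 s.
Equilibrium anomaly ΔT_eq = F / λ = 43.19 / 4.716 = 9.16 K.
t = 1933 days = 1.67×10^8 s, so t/τ = 0.944.
ΔT(t) = ΔT_eq (1 − e^(−t/τ)) = 9.16 × (1 − e^−0.944) = 5.59 K.

5.59 K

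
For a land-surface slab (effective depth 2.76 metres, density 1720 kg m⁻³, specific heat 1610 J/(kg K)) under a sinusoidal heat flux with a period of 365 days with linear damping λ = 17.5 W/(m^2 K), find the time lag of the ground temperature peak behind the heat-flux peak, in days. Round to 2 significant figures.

Areal heat capacity C = ρ c_p D = 1720 × 1610 × 2.76 = 7.64×10^6 J/(m^2 K).
ω = 2π / 3.15×10^7 s = 1.99×10^-7 s⁻¹.
Phase lag φ = arctan(Cω/λ) = arctan(1.52/17.5) = 0.0868 rad.
Time lag = φ / ω = 0.0868 / 1.99×10^-7 = 4.36×10^5 s = 5.04 days.

5.0 days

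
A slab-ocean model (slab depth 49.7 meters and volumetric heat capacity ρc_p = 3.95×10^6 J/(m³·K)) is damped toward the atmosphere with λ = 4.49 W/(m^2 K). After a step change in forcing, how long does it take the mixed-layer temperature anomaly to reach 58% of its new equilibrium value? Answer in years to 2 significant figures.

Areal heat capacity C = ρc_p × D = 3.95×10^6 × 49.7 = 1.96×10^8 J/(m^2 K).
τ = C / λ = 1.96×10^8 / 4.49 = 4.37×10^7 s.
Fraction reached: 1 − e^(−t/τ) = 0.58 ⇒ t = −τ ln(1 − 0.58) = τ × 0.868.
t = 3.79×10^7 s = 1.20 years.

1.2 years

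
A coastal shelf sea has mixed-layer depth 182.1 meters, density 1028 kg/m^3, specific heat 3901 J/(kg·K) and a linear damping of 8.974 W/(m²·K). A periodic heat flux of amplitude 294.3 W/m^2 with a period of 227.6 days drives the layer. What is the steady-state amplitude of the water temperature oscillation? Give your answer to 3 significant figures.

1.26 K

Areal heat capacity C = ρ c_p D = 1028 × 3901 × 182.1 = 7.30×10^8 J m⁻² K⁻¹.
Angular frequency ω = 2π / T = 2π / 1.97×10^7 s = 3.20×10^-7 s⁻¹.
√((Cω)² + λ²) = √((233)² + 8.974²) = 234 W/(m²·K).
Amplitude A = F₀ / √((Cω)²+λ²) = 294.3 / 234 = 1.26 K.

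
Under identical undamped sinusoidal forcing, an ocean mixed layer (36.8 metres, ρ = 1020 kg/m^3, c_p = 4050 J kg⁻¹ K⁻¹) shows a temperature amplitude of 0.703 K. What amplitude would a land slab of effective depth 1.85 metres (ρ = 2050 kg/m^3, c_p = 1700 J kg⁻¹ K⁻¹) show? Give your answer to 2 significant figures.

17 K

C_ocean = 1.52×10^8 J/(m²·K); C_land = 6.45×10^6 J/(m²·K).
A ∝ 1/C ⇒ A_land = A_ocean × C_ocean/C_land = 0.703 × 23.6 = 16.6 K.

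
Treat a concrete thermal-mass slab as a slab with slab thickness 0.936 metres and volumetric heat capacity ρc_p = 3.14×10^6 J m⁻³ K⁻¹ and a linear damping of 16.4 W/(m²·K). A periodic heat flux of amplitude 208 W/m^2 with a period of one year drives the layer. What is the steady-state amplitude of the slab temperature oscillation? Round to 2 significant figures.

Areal heat capacity C = ρc_p × D = 3.14×10^6 × 0.936 = 2.94×10^6 J/(m^2 K).
Angular frequency ω = 2π / T = 2π / 3.15×10^7 s = 1.99×10^-7 s⁻¹.
√((Cω)² + λ²) = √((0.586)² + 16.4²) = 16.4 W/(m²·K).
Amplitude A = F₀ / √((Cω)²+λ²) = 208 / 16.4 = 12.7 K.

13 K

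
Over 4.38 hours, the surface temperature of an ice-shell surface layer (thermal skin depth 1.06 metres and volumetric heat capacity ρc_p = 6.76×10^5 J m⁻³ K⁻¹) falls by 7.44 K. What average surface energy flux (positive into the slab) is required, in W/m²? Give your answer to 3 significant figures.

Areal heat capacity C = ρc_p × D = 6.76×10^5 × 1.06 = 7.17×10^5 J/(m²·K).
Required heat per unit area: Q = C ΔT = 7.17×10^5 × -7.44 = -5.33×10^6 J/m².
Flux F = Q / Δt = -5.33×10^6 / 15800 s = -338 W/m².

-338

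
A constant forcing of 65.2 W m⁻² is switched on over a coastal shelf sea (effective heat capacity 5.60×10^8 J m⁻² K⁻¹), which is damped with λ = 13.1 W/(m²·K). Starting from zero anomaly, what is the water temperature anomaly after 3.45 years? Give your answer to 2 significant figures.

4.6 K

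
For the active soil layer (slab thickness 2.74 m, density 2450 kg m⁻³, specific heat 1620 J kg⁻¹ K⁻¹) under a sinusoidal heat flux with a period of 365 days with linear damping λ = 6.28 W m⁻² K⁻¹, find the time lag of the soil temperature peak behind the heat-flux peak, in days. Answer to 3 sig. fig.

Areal heat capacity C = ρ c_p D = 2450 × 1620 × 2.74 = 1.09×10^7 J/(m²·K).
ω = 2π / 3.15×10^7 s = 1.99×10^-7 s⁻¹.
Phase lag φ = arctan(Cω/λ) = arctan(2.17/6.28) = 0.332 rad.
Time lag = φ / ω = 0.332 / 1.99×10^-7 = 1.67×10^6 s = 19.3 days.

19.3 days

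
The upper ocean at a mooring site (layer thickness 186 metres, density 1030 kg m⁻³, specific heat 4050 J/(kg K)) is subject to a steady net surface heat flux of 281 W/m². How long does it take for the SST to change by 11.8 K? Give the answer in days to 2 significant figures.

380 days

Areal heat capacity C = ρ c_p D = 1030 × 4050 × 186 = 7.76×10^8 J m⁻² K⁻¹.
Time required: Δt = C ΔT / F = 7.76×10^8 × 11.8 / 281 = 3.26×10^7 s.
In days: 3.26×10^7 s / (86400 s/day) = 377 days.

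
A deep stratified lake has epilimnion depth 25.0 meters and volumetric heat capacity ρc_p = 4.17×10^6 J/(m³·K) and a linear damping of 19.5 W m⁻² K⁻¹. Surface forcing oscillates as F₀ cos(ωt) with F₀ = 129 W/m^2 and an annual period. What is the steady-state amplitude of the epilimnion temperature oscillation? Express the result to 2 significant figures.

4.5 K

Areal heat capacity C = ρc_p × D = 4.17×10^6 × 25.0 = 1.04×10^8 J/(m^2 K).
Angular frequency ω = 2π / T = 2π / 3.15×10^7 s = 1.99×10^-7 s⁻¹.
√((Cω)² + λ²) = √((20.8)² + 19.5²) = 28.5 W/(m²·K).
Amplitude A = F₀ / √((Cω)²+λ²) = 129 / 28.5 = 4.53 K.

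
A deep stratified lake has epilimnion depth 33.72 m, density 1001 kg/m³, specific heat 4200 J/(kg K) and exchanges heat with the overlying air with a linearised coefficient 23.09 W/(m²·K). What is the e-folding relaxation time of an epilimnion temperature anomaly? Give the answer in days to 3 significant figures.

71.1 days

Areal heat capacity C = ρ c_p D = 1001 × 4200 × 33.72 = 1.42×10^8 J/(m²·K).
Relaxation time τ = C / λ = 1.42×10^8 / 23.09 = 6.14×10^6 s.
In days: 6.14×10^6 s / (86400 s/day) = 71.1 days.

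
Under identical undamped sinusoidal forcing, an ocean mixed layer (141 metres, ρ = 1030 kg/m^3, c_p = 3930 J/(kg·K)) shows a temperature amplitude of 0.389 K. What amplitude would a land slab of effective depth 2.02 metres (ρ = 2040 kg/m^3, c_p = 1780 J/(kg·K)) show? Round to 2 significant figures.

C_ocean = 5.71×10^8 J/(m²·K); C_land = 7.34×10^6 J/(m²·K).
A ∝ 1/C ⇒ A_land = A_ocean × C_ocean/C_land = 0.389 × 77.8 = 30.3 K.

30 K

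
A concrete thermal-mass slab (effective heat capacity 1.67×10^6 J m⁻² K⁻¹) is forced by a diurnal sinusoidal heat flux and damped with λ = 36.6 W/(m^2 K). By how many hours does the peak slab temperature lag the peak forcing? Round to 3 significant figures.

Areal heat capacity C = 1.67×10^6 J m⁻² K⁻¹ (given).
ω = 2π / 86400 s = 7.27×10^-5 s⁻¹.
Phase lag φ = arctan(Cω/λ) = arctan(121/36.6) = 1.28 rad.
Time lag = φ / ω = 1.28 / 7.27×10^-5 = 17600 s = 4.88 hours.

4.88 hours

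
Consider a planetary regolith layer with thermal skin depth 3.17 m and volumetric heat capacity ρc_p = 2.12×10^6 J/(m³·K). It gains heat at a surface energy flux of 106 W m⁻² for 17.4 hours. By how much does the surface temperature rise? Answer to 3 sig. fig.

0.988 K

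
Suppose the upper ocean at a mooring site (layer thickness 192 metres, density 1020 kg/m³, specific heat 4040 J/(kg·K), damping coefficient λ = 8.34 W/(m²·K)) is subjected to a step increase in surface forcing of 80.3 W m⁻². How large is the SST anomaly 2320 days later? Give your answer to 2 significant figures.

Areal heat capacity C = ρ c_p D = 1020 × 4040 × 192 = 7.91×10^8 J/(m²·K).
τ = C / λ = 7.91×10^8 / 8.34 = 9.49×10^7 s.
Equilibrium anomaly ΔT_eq = F / λ = 80.3 / 8.34 = 9.63 K.
t = 2320 days = 2.00×10^8 s, so t/τ = 2.11.
ΔT(t) = ΔT_eq (1 − e^(−t/τ)) = 9.63 × (1 − e^−2.11) = 8.46 K.

8.5 K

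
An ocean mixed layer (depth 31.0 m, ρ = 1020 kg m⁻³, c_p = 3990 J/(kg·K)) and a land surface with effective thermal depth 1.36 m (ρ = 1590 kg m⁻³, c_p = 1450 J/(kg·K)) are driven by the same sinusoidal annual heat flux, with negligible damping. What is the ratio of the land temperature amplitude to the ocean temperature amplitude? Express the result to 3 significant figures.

40.2

C_ocean = 1020 × 3990 × 31.0 = 1.26×10^8 J/(m²·K).
C_land = 1590 × 1450 × 1.36 = 3.14×10^6 J/(m²·K).
Undamped amplitude ∝ 1/C, so A_land/A_ocean = C_ocean/C_land = 40.2.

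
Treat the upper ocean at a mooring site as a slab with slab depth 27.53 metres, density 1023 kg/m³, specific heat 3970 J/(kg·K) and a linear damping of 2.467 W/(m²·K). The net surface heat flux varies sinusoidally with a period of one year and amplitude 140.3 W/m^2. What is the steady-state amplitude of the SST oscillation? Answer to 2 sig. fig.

6.3 K

Areal heat capacity C = ρ c_p D = 1023 × 3970 × 27.53 = 1.12×10^8 J/(m²·K).
Angular frequency ω = 2π / T = 2π / 3.15×10^7 s = 1.99×10^-7 s⁻¹.
√((Cω)² + λ²) = √((22.3)² + 2.467²) = 22.4 W/(m²·K).
Amplitude A = F₀ / √((Cω)²+λ²) = 140.3 / 22.4 = 6.26 K.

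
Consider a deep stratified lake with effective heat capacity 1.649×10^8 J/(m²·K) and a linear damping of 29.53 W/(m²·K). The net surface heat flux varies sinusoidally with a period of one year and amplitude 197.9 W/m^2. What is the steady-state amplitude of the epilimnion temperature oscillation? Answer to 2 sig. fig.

4.5 K

Areal heat capacity C = 1.649×10^8 J/(m²·K) (given).
Angular frequency ω = 2π / T = 2π / 3.15×10^7 s = 1.99×10^-7 s⁻¹.
√((Cω)² + λ²) = √((32.9)² + 29.53²) = 44.2 W/(m²·K).
Amplitude A = F₀ / √((Cω)²+λ²) = 197.9 / 44.2 = 4.48 K.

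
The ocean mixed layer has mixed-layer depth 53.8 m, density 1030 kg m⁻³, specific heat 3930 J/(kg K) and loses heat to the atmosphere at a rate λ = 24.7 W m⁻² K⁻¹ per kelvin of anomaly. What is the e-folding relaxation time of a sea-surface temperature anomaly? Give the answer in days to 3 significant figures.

Areal heat capacity C = ρ c_p D = 1030 × 3930 × 53.8 = 2.18×10^8 J m⁻² K⁻¹.
Relaxation time τ = C / λ = 2.18×10^8 / 24.7 = 8.82×10^6 s.
In days: 8.82×10^6 s / (86400 s/day) = 102 days.

102 days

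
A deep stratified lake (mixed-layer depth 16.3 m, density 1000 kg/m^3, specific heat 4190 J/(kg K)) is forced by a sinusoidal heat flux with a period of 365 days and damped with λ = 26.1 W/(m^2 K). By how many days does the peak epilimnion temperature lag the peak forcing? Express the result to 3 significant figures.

Areal heat capacity C = ρ c_p D = 1000 × 4190 × 16.3 = 6.83×10^7 J m⁻² K⁻¹.
ω = 2π / 3.15×10^7 s = 1.99×10^-7 s⁻¹.
Phase lag φ = arctan(Cω/λ) = arctan(13.6/26.1) = 0.481 rad.
Time lag = φ / ω = 0.481 / 1.99×10^-7 = 2.41×10^6 s = 27.9 days.

27.9 days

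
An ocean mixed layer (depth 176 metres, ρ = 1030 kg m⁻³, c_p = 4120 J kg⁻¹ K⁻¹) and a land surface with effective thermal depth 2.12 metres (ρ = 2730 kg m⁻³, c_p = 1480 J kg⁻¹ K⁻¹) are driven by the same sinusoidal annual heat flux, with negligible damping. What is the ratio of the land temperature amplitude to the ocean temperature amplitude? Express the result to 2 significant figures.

C_ocean = 1030 × 4120 × 176 = 7.47×10^8 J/(m²·K).
C_land = 2730 × 1480 × 2.12 = 8.57×10^6 J/(m²·K).
Undamped amplitude ∝ 1/C, so A_land/A_ocean = C_ocean/C_land = 87.2.

87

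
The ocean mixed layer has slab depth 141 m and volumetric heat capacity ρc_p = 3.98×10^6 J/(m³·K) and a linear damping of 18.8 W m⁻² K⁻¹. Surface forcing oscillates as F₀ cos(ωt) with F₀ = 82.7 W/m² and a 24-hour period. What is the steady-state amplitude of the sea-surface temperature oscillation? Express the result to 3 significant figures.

0.00203 K

Areal heat capacity C = ρc_p × D = 3.98×10^6 × 141 = 5.61×10^8 J/(m²·K).
Angular frequency ω = 2π / T = 2π / 86400 s = 7.27×10^-5 s⁻¹.
√((Cω)² + λ²) = √((40800)² + 18.8²) = 40800 W/(m²·K).
Amplitude A = F₀ / √((Cω)²+λ²) = 82.7 / 40800 = 0.00203 K.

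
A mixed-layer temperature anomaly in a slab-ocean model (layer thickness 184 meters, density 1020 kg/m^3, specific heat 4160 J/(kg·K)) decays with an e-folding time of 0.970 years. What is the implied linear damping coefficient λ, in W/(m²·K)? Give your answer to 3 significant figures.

Areal heat capacity C = ρ c_p D = 1020 × 4160 × 184 = 7.81×10^8 J/(m^2 K).
τ = 0.970 years = 3.06×10^7 s.
λ = C / τ = 7.81×10^8 / 3.06×10^7 = 25.5 W/(m²·K).

25.5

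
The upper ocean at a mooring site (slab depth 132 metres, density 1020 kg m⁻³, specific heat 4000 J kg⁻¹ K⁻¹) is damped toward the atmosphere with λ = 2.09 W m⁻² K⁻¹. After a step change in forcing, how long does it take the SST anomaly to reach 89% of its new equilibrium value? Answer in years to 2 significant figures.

Areal heat capacity C = ρ c_p D = 1020 × 4000 × 132 = 5.39×10^8 J/(m^2 K).
τ = C / λ = 5.39×10^8 / 2.09 = 2.58×10^8 s.
Fraction reached: 1 − e^(−t/τ) = 0.89 ⇒ t = −τ ln(1 − 0.89) = τ × 2.21.
t = 5.69×10^8 s = 18.0 years.

18 years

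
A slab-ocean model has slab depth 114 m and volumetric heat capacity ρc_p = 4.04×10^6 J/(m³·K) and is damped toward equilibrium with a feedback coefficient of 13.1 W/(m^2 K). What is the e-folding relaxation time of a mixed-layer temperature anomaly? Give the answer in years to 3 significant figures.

Areal heat capacity C = ρc_p × D = 4.04×10^6 × 114 = 4.61×10^8 J m⁻² K⁻¹.
Relaxation time τ = C / λ = 4.61×10^8 / 13.1 = 3.52×10^7 s.
In years: 3.52×10^7 s / (3.156×10^7 s/year) = 1.11 years.

1.11 years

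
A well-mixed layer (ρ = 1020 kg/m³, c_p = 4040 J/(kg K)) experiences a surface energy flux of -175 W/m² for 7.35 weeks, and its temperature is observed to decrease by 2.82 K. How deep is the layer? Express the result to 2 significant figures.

Heat input Q = F Δt = -175 × 4.45×10^6 s = -7.78×10^8 J/m².
Required areal heat capacity C = Q / ΔT = 2.76×10^8 J/(m²·K).
Depth D = C / (ρ c_p) = 2.76×10^8 / (1020 × 4040) = 66.9 m.

67 m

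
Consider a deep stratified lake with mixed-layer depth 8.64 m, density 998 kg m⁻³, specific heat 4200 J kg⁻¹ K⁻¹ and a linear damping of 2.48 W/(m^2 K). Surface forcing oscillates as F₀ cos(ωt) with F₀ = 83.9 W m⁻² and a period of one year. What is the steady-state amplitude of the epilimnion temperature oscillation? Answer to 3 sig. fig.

11.0 K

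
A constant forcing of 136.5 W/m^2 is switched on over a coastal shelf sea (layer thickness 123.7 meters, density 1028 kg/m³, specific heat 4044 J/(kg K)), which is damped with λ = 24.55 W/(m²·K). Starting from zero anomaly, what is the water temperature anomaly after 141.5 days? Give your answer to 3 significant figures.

Areal heat capacity C = ρ c_p D = 1028 × 4044 × 123.7 = 5.14×10^8 J/(m²·K).
τ = C / λ = 5.14×10^8 / 24.55 = 2.09×10^7 s.
Equilibrium anomaly ΔT_eq = F / λ = 136.5 / 24.55 = 5.56 K.
t = 141.5 days = 1.22×10^7 s, so t/τ = 0.584.
ΔT(t) = ΔT_eq (1 − e^(−t/τ)) = 5.56 × (1 − e^−0.584) = 2.46 K.

2.46 K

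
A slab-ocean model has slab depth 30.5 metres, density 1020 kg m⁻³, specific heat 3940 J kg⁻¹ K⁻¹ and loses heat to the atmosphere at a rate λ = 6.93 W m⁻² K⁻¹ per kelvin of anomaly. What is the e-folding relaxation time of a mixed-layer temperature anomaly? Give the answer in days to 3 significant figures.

Areal heat capacity C = ρ c_p D = 1020 × 3940 × 30.5 = 1.23×10^8 J/(m^2 K).
Relaxation time τ = C / λ = 1.23×10^8 / 6.93 = 1.77×10^7 s.
In days: 1.77×10^7 s / (86400 s/day) = 205 days.

205 days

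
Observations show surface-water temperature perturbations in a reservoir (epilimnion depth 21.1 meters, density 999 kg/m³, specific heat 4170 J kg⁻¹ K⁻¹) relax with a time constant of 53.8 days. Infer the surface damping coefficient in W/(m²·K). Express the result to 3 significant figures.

Areal heat capacity C = ρ c_p D = 999 × 4170 × 21.1 = 8.79×10^7 J m⁻² K⁻¹.
τ = 53.8 days = 4.65×10^6 s.
λ = C / τ = 8.79×10^7 / 4.65×10^6 = 18.9 W/(m²·K).

18.9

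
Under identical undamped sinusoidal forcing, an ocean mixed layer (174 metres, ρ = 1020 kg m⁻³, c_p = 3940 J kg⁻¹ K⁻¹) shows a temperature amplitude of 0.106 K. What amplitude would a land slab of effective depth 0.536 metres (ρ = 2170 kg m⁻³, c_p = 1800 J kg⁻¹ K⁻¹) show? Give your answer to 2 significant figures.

C_ocean = 6.99×10^8 J/(m²·K); C_land = 2.09×10^6 J/(m²·K).
A ∝ 1/C ⇒ A_land = A_ocean × C_ocean/C_land = 0.106 × 334 = 35.4 K.

35 K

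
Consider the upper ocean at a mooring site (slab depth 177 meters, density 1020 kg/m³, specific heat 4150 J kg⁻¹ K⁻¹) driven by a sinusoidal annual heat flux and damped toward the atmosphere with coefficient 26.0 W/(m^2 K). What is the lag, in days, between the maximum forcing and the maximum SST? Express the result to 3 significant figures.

Areal heat capacity C = ρ c_p D = 1020 × 4150 × 177 = 7.49×10^8 J/(m²·K).
ω = 2π / 3.15×10^7 s = 1.99×10^-7 s⁻¹.
Phase lag φ = arctan(Cω/λ) = arctan(149/26.0) = 1.40 rad.
Time lag = φ / ω = 1.40 / 1.99×10^-7 = 7.02×10^6 s = 81.2 days.

81.2 days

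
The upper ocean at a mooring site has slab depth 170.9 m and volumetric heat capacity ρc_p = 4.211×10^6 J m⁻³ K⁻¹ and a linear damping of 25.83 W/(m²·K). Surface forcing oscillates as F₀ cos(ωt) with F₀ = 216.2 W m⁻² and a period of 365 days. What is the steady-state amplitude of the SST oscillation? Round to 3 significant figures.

1.48 K

Areal heat capacity C = ρc_p × D = 4.211×10^6 × 170.9 = 7.20×10^8 J m⁻² K⁻¹.
Angular frequency ω = 2π / T = 2π / 3.15×10^7 s = 1.99×10^-7 s⁻¹.
√((Cω)² + λ²) = √((143)² + 25.83²) = 146 W/(m²·K).
Amplitude A = F₀ / √((Cω)²+λ²) = 216.2 / 146 = 1.48 K.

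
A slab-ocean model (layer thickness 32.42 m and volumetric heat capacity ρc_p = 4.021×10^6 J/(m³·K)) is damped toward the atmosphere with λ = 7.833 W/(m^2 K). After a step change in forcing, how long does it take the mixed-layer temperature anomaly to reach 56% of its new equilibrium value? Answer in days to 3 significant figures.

Areal heat capacity C = ρc_p × D = 4.021×10^6 × 32.42 = 1.30×10^8 J/(m^2 K).
τ = C / λ = 1.30×10^8 / 7.833 = 1.66×10^7 s.
Fraction reached: 1 − e^(−t/τ) = 0.56 ⇒ t = −τ ln(1 − 0.56) = τ × 0.821.
t = 1.37×10^7 s = 158 days.

158 days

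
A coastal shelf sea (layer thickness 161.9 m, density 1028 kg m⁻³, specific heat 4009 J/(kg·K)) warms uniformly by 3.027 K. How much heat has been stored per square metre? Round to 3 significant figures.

Areal heat capacity C = ρ c_p D = 1028 × 4009 × 161.9 = 6.67×10^8 J/(m^2 K).
ΔQ = C ΔT = 6.67×10^8 × 3.027 = 2.02×10^9 J/m².

2.02×10^9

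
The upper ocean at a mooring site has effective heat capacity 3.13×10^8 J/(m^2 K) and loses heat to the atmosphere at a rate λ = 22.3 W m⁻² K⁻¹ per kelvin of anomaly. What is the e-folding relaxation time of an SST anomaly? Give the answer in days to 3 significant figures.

162 days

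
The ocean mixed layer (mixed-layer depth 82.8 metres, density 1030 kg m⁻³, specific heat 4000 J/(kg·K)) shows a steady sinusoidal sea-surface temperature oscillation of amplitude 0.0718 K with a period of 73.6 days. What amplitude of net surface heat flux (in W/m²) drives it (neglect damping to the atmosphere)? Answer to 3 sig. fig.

Areal heat capacity C = ρ c_p D = 1030 × 4000 × 82.8 = 3.41×10^8 J/(m^2 K).
ω = 2π / 6.36×10^6 s = 9.88×10^-7 s⁻¹.
Cω = 3.41×10^8 × 9.88×10^-7 = 337 W/(m²·K).
F₀ = A × Cω = 0.0718 × 337 = 24.2 W/m².

24.2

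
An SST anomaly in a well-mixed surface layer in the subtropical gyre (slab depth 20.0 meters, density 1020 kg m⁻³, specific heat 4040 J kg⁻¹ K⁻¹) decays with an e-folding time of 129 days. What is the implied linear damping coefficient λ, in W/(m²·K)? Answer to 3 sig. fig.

Areal heat capacity C = ρ c_p D = 1020 × 4040 × 20.0 = 8.24×10^7 J/(m^2 K).
τ = 129 days = 1.11×10^7 s.
λ = C / τ = 8.24×10^7 / 1.11×10^7 = 7.39 W/(m²·K).

7.39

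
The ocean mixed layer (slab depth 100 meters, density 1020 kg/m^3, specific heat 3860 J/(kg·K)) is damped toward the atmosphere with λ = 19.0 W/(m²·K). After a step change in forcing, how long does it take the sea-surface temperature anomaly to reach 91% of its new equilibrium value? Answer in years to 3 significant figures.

Areal heat capacity C = ρ c_p D = 1020 × 3860 × 100 = 3.94×10^8 J m⁻² K⁻¹.
τ = C / λ = 3.94×10^8 / 19.0 = 2.07×10^7 s.
Fraction reached: 1 − e^(−t/τ) = 0.91 ⇒ t = −τ ln(1 − 0.91) = τ × 2.41.
t = 4.99×10^7 s = 1.58 years.

1.58 years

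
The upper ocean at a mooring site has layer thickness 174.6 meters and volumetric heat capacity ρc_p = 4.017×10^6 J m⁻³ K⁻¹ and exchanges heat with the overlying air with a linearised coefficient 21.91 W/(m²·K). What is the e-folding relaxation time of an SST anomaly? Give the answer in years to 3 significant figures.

1.01 years

Areal heat capacity C = ρc_p × D = 4.017×10^6 × 174.6 = 7.01×10^8 J/(m^2 K).
Relaxation time τ = C / λ = 7.01×10^8 / 21.91 = 3.20×10^7 s.
In years: 3.20×10^7 s / (3.156×10^7 s/year) = 1.01 years.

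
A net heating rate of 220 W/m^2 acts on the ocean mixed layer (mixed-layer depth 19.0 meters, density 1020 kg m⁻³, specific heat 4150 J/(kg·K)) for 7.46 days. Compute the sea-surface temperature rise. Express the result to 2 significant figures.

Areal heat capacity C = ρ c_p D = 1020 × 4150 × 19.0 = 8.04×10^7 J/(m²·K).
Net heat input Q = F Δt = 220 × (7.46 days × 86400 s/day) = 1.42×10^8 J/m².
ΔT = Q / C = 1.42×10^8 / 8.04×10^7 = 1.76 K.

1.8 K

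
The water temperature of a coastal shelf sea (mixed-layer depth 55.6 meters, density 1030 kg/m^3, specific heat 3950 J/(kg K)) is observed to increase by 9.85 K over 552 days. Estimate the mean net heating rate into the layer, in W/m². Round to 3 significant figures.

46.7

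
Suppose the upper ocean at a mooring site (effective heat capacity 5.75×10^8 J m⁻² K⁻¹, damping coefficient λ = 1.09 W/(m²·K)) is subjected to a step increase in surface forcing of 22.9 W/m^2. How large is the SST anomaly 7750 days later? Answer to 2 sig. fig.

15 K

Areal heat capacity C = 5.75×10^8 J m⁻² K⁻¹ (given).
τ = C / λ = 5.75×10^8 / 1.09 = 5.28×10^8 s.
Equilibrium anomaly ΔT_eq = F / λ = 22.9 / 1.09 = 21.0 K.
t = 7750 days = 6.70×10^8 s, so t/τ = 1.27.
ΔT(t) = ΔT_eq (1 − e^(−t/τ)) = 21.0 × (1 − e^−1.27) = 15.1 K.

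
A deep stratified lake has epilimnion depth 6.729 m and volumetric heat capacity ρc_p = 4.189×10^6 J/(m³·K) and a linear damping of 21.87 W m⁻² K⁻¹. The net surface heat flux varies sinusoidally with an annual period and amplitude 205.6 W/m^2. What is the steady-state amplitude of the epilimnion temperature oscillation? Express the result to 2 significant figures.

Areal heat capacity C = ρc_p × D = 4.189×10^6 × 6.729 = 2.82×10^7 J/(m^2 K).
Angular frequency ω = 2π / T = 2π / 3.15×10^7 s = 1.99×10^-7 s⁻¹.
√((Cω)² + λ²) = √((5.62)² + 21.87²) = 22.6 W/(m²·K).
Amplitude A = F₀ / √((Cω)²+λ²) = 205.6 / 22.6 = 9.11 K.

9.1 K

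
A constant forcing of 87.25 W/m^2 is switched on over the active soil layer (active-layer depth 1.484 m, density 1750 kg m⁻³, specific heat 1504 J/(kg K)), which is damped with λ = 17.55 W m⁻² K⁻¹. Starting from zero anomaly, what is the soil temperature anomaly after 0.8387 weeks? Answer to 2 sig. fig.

Areal heat capacity C = ρ c_p D = 1750 × 1504 × 1.484 = 3.91×10^6 J/(m^2 K).
τ = C / λ = 3.91×10^6 / 17.55 = 2.23×10^5 s.
Equilibrium anomaly ΔT_eq = F / λ = 87.25 / 17.55 = 4.97 K.
t = 0.8387 weeks = 5.07×10^5 s, so t/τ = 2.28.
ΔT(t) = ΔT_eq (1 − e^(−t/τ)) = 4.97 × (1 − e^−2.28) = 4.46 K.

4.5 K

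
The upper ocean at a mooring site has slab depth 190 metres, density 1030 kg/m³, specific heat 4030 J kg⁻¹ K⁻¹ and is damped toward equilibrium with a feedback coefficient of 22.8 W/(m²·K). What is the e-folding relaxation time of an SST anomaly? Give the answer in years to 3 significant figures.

1.10 years

Areal heat capacity C = ρ c_p D = 1030 × 4030 × 190 = 7.89×10^8 J/(m²·K).
Relaxation time τ = C / λ = 7.89×10^8 / 22.8 = 3.46×10^7 s.
In years: 3.46×10^7 s / (3.156×10^7 s/year) = 1.10 years.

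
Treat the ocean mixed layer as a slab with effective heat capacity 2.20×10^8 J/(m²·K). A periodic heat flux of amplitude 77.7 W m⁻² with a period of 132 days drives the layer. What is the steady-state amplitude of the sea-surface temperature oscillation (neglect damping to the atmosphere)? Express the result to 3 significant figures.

0.641 K

Areal heat capacity C = 2.20×10^8 J/(m²·K) (given).
Angular frequency ω = 2π / T = 2π / 1.14×10^7 s = 5.51×10^-7 s⁻¹.
Cω = 2.20×10^8 × 5.51×10^-7 = 121 W/(m²·K).
Amplitude A = F₀ / (Cω) = 77.7 / 121 = 0.641 K.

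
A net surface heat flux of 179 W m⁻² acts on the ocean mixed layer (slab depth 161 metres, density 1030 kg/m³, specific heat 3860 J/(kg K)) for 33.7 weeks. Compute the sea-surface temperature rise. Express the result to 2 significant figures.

5.7 K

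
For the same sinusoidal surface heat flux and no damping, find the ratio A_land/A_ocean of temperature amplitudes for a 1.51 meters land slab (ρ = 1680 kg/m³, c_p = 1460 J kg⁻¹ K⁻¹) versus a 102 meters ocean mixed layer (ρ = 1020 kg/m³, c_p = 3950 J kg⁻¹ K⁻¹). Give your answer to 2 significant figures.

110

C_ocean = 1020 × 3950 × 102 = 4.11×10^8 J/(m²·K).
C_land = 1680 × 1460 × 1.51 = 3.70×10^6 J/(m²·K).
Undamped amplitude ∝ 1/C, so A_land/A_ocean = C_ocean/C_land = 111.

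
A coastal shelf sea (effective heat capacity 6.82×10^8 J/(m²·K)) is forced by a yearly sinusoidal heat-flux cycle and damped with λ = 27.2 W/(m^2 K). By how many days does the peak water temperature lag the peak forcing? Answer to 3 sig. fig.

79.8 days

Areal heat capacity C = 6.82×10^8 J/(m²·K) (given).
ω = 2π / 3.15×10^7 s = 1.99×10^-7 s⁻¹.
Phase lag φ = arctan(Cω/λ) = arctan(136/27.2) = 1.37 rad.
Time lag = φ / ω = 1.37 / 1.99×10^-7 = 6.89×10^6 s = 79.8 days.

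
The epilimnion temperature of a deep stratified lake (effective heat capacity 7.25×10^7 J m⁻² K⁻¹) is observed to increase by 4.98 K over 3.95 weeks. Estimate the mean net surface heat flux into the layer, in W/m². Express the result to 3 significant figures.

Areal heat capacity C = 7.25×10^7 J m⁻² K⁻¹ (given).
Required heat per unit area: Q = C ΔT = 7.25×10^7 × 4.98 = 3.61×10^8 J/m².
Flux F = Q / Δt = 3.61×10^8 / 2.39×10^6 s = 151 W/m².

151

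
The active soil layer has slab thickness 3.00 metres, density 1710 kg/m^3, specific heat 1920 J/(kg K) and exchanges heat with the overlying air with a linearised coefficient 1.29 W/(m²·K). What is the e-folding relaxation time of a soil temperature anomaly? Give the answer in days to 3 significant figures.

88.4 days

Areal heat capacity C = ρ c_p D = 1710 × 1920 × 3.00 = 9.85×10^6 J/(m^2 K).
Relaxation time τ = C / λ = 9.85×10^6 / 1.29 = 7.64×10^6 s.
In days: 7.64×10^6 s / (86400 s/day) = 88.4 days.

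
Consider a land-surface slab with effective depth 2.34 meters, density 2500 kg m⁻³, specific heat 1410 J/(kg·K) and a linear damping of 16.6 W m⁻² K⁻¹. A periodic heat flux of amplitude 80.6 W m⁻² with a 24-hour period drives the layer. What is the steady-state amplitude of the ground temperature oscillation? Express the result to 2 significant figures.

0.13 K

Areal heat capacity C = ρ c_p D = 2500 × 1410 × 2.34 = 8.25×10^6 J/(m^2 K).
Angular frequency ω = 2π / T = 2π / 86400 s = 7.27×10^-5 s⁻¹.
√((Cω)² + λ²) = √((600)² + 16.6²) = 600 W/(m²·K).
Amplitude A = F₀ / √((Cω)²+λ²) = 80.6 / 600 = 0.134 K.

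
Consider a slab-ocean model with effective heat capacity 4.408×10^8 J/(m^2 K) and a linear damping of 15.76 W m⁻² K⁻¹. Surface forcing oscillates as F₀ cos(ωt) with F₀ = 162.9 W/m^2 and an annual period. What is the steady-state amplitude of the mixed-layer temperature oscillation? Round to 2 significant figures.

1.8 K

Areal heat capacity C = 4.408×10^8 J/(m^2 K) (given).
Angular frequency ω = 2π / T = 2π / 3.15×10^7 s = 1.99×10^-7 s⁻¹.
√((Cω)² + λ²) = √((87.8)² + 15.76²) = 89.2 W/(m²·K).
Amplitude A = F₀ / √((Cω)²+λ²) = 162.9 / 89.2 = 1.83 K.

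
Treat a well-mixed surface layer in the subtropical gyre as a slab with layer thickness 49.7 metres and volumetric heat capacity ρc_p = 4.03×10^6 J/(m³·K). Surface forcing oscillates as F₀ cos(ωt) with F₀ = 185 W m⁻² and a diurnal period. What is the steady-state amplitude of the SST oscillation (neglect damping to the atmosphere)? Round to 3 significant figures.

0.0127 K

Areal heat capacity C = ρc_p × D = 4.03×10^6 × 49.7 = 2.00×10^8 J/(m²·K).
Angular frequency ω = 2π / T = 2π / 86400 s = 7.27×10^-5 s⁻¹.
Cω = 2.00×10^8 × 7.27×10^-5 = 14600 W/(m²·K).
Amplitude A = F₀ / (Cω) = 185 / 14600 = 0.0127 K.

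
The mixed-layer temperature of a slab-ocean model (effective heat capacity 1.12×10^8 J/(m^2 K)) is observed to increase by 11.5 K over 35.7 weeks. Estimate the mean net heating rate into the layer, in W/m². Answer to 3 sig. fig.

59.7

Areal heat capacity C = 1.12×10^8 J/(m^2 K) (given).
Required heat per unit area: Q = C ΔT = 1.12×10^8 × 11.5 = 1.29×10^9 J/m².
Flux F = Q / Δt = 1.29×10^9 / 2.16×10^7 s = 59.7 W/m².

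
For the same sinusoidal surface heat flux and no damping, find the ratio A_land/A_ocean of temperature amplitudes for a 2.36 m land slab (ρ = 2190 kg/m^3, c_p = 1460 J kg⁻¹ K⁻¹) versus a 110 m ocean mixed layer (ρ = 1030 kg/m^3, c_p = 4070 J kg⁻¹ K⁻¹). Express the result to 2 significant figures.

C_ocean = 1030 × 4070 × 110 = 4.61×10^8 J/(m²·K).
C_land = 2190 × 1460 × 2.36 = 7.55×10^6 J/(m²·K).
Undamped amplitude ∝ 1/C, so A_land/A_ocean = C_ocean/C_land = 61.1.

61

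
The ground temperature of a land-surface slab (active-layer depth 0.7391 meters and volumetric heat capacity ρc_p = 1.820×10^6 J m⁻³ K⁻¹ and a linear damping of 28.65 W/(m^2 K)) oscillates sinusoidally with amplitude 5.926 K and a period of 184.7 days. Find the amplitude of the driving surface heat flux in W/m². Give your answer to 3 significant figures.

170

Areal heat capacity C = ρc_p × D = 1.820×10^6 × 0.7391 = 1.35×10^6 J/(m²·K).
ω = 2π / 1.60×10^7 s = 3.94×10^-7 s⁻¹.
√((Cω)² + λ²) = √((0.530)² + 28.65²) = 28.7 W/(m²·K).
F₀ = A × √((Cω)²+λ²) = 5.926 × 28.7 = 170 W/m².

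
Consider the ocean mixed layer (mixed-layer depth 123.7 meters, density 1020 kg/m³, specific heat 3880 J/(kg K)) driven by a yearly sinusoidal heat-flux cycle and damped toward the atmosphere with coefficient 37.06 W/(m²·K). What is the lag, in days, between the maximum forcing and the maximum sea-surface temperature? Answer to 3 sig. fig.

70.2 days

Areal heat capacity C = ρ c_p D = 1020 × 3880 × 123.7 = 4.90×10^8 J/(m^2 K).
ω = 2π / 3.15×10^7 s = 1.99×10^-7 s⁻¹.
Phase lag φ = arctan(Cω/λ) = arctan(97.5/37.06) = 1.21 rad.
Time lag = φ / ω = 1.21 / 1.99×10^-7 = 6.06×10^6 s = 70.2 days.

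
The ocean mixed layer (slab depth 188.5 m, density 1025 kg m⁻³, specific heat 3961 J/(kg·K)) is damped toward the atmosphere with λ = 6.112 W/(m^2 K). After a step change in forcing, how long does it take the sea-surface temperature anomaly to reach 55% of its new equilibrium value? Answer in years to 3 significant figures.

Areal heat capacity C = ρ c_p D = 1025 × 3961 × 188.5 = 7.65×10^8 J/(m^2 K).
τ = C / λ = 7.65×10^8 / 6.112 = 1.25×10^8 s.
Fraction reached: 1 − e^(−t/τ) = 0.55 ⇒ t = −τ ln(1 − 0.55) = τ × 0.799.
t = 1.00×10^8 s = 3.17 years.

3.17 years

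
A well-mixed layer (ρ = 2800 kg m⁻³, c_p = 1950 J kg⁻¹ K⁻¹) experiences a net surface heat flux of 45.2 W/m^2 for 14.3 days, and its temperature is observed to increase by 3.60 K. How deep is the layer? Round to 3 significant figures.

Heat input Q = F Δt = 45.2 × 1.24×10^6 s = 5.58×10^7 J/m².
Required areal heat capacity C = Q / ΔT = 1.55×10^7 J/(m²·K).
Depth D = C / (ρ c_p) = 1.55×10^7 / (2800 × 1950) = 2.84 m.

2.84 m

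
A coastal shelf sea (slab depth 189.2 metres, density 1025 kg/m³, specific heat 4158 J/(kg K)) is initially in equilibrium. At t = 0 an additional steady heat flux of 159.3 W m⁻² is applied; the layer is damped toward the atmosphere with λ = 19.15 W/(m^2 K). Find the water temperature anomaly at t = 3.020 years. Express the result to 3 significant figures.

Areal heat capacity C = ρ c_p D = 1025 × 4158 × 189.2 = 8.06×10^8 J m⁻² K⁻¹.
τ = C / λ = 8.06×10^8 / 19.15 = 4.21×10^7 s.
Equilibrium anomaly ΔT_eq = F / λ = 159.3 / 19.15 = 8.32 K.
t = 3.020 years = 9.53×10^7 s, so t/τ = 2.26.
ΔT(t) = ΔT_eq (1 − e^(−t/τ)) = 8.32 × (1 − e^−2.26) = 7.45 K.

7.45 K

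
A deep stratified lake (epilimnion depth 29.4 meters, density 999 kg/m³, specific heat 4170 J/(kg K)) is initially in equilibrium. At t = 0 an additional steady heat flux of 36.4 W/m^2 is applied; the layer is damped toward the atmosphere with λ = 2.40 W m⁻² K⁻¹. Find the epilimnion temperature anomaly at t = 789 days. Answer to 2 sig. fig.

11 K

Areal heat capacity C = ρ c_p D = 999 × 4170 × 29.4 = 1.22×10^8 J/(m^2 K).
τ = C / λ = 1.22×10^8 / 2.40 = 5.10×10^7 s.
Equilibrium anomaly ΔT_eq = F / λ = 36.4 / 2.40 = 15.2 K.
t = 789 days = 6.82×10^7 s, so t/τ = 1.34.
ΔT(t) = ΔT_eq (1 − e^(−t/τ)) = 15.2 × (1 − e^−1.34) = 11.2 K.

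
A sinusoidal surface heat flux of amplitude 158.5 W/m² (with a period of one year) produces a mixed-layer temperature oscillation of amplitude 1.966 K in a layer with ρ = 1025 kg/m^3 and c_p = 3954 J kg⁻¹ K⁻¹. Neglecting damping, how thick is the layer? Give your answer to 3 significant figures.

ω = 2π / 3.15×10^7 s = 1.99×10^-7 s⁻¹.
Required C = F₀ / (A ω) = 158.5 / (1.966 × 1.99×10^-7) = 4.05×10^8 J/(m²·K).
D = C / (ρ c_p) = 4.05×10^8 / (1025 × 3954) = 99.8 m.

99.8 m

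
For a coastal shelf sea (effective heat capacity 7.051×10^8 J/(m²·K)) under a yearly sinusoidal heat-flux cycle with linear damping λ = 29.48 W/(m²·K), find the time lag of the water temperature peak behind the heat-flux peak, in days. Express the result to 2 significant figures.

Areal heat capacity C = 7.051×10^8 J/(m²·K) (given).
ω = 2π / 3.15×10^7 s = 1.99×10^-7 s⁻¹.
Phase lag φ = arctan(Cω/λ) = arctan(140/29.48) = 1.36 rad.
Time lag = φ / ω = 1.36 / 1.99×10^-7 = 6.85×10^6 s = 79.2 days.

79 days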